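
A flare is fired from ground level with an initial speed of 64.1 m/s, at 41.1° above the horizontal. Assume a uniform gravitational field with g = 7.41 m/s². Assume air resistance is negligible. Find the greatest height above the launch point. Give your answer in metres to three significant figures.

120 m

Resolve: vₓ = 64.10 cos 41.1° = 48.30 m/s and v_y0 = 64.10 sin 41.1° = 42.14 m/s.
Maximum height: H = v_y0² / (2g) = 42.14² / (2 × 7.41) = 119.8 m.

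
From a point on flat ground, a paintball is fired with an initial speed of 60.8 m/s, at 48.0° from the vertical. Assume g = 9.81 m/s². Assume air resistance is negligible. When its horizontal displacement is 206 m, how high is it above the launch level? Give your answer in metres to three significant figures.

vₓ = 60.80 sin 48.0° = 45.18 m/s; v_y0 = 60.80 cos 48.0° = 40.68 m/s.
Time to reach x = 206 m: t = x/vₓ = 206/45.18 = 4.559 s.
Height: y = v_y0 t − ½ g t² = 40.68 × 4.559 − 4.905 × 4.559² = 185.5 − 102.0 = 83.53 m.

83.5 m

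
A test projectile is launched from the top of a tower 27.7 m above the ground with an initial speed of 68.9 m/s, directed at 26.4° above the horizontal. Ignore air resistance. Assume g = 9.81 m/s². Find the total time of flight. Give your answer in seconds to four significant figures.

vₓ = 68.90 cos 26.4° = 61.71 m/s; v_y0 = 68.90 sin 26.4° = 30.64 m/s.
With up positive and y = 0 at the ground: y(t) = 27.7 + (30.64) t − 4.905 t². Setting y = 0 and taking the positive root: t = [30.64 + √(30.64² + 2·9.81·27.7)] / 9.81 = (30.64 + 38.50) / 9.81 = 7.047 s.

7.047 s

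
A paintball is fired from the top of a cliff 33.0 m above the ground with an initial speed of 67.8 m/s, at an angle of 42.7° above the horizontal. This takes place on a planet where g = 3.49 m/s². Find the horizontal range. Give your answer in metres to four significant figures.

1348 m

Horizontal component vₓ = 67.80 cos 42.7° = 49.83 m/s; vertical v_y0 = 67.80 sin 42.7° = 45.98 m/s.
With up positive and y = 0 at the ground: y(t) = 33.0 + (45.98) t − 1.745 t². Setting y = 0 and taking the positive root: t = [45.98 + √(45.98² + 2·3.49·33.0)] / 3.49 = (45.98 + 48.42) / 3.49 = 27.05 s.
Horizontal distance: R = vₓ t = 49.83 × 27.05 = 1348 m.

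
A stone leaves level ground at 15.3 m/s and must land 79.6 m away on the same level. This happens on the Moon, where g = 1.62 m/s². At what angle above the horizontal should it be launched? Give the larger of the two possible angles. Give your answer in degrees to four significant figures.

R = v₀² sin 2θ / g gives sin 2θ = gR/v₀² = 1.62·79.6/15.3² = 0.5509.
2θ = 33.43° or 180° − 33.43° = 146.6°, so θ = 16.71° or 73.29°.
The larger angle is 73.29°.

73.29°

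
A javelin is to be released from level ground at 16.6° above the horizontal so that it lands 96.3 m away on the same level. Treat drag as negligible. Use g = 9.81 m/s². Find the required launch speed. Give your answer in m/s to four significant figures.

From R = (v₀² / g) sin 2θ: v₀ = √(gR / sin 2θ).
v₀ = √(9.81 × 96.3 / sin 33.20°) = √(944.7 / 0.5476) = √1725.3 = 41.54 m/s.

41.54 m/s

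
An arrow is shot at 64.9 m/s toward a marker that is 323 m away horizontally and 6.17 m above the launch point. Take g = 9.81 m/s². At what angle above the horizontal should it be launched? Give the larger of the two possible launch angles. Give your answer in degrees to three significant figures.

65.3°

Trajectory: y = x tanθ − g x² (1 + tan²θ)/(2v₀²). With x = 323, y = 6.17, v₀ = 64.9, g = 9.81:
121.5 tan²θ − 323 tanθ + (127.7) = 0.
tanθ = [323 ± √(323² − 4 × 121.5 × (127.7))] / (2 × 121.5) = (323 ± 205.6) / 243.0, giving tanθ = 0.4830 or 2.176.
θ = 25.78° or 65.31°; the larger is 65.31°.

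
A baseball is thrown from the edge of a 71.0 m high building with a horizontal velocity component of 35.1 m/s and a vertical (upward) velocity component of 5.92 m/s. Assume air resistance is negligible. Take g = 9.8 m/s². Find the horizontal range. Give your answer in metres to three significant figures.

The projectile lands when y = 71.0 + (5.920) t − ½·9.80·t² = 0. Positive root: t = (5.920 + √(5.920² + 2·9.80·71.0)) / 9.80 = (5.920 + 37.77) / 9.80 = 4.458 s.
Horizontal distance: R = vₓ t = 35.10 × 4.458 = 156.5 m.

156 m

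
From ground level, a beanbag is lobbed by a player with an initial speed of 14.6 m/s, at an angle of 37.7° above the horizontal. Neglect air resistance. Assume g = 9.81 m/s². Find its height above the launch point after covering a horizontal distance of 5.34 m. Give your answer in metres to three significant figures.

3.08 m

vₓ = 14.60 cos 37.7° = 11.55 m/s; v_y0 = 14.60 sin 37.7° = 8.928 m/s.
At x = 5.34 m, t = x/vₓ = 5.34/11.55 = 0.4623 s.
Height: y = v_y0 t − ½ g t² = 8.928 × 0.4623 − 4.905 × 0.4623² = 4.127 − 1.048 = 3.079 m.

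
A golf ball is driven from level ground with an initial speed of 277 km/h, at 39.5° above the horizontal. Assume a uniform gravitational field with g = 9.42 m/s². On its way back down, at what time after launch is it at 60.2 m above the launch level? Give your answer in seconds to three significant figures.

8.97 s

Convert: 277 km/h = 277/3.6 = 76.94 m/s.
vₓ = 76.94 cos 39.5° = 59.37 m/s; v_y0 = 76.94 sin 39.5° = 48.94 m/s.
Require v_y0 t − ½ g t² = 60.2, i.e. 4.710 t² − 48.94 t + 60.2 = 0.
t = [48.94 ± √(48.94² − 2·9.42·60.2)] / 9.42 = (48.94 ± 35.51) / 9.42, so t = 1.426 s or t = 8.966 s.
The descending-branch root is 8.966 s.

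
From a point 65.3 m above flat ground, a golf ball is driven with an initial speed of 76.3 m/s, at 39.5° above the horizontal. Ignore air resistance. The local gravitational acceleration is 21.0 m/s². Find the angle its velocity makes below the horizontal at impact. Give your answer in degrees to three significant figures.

50.5°

Resolve: vₓ = 76.30 cos 39.5° = 58.87 m/s and v_y0 = 76.30 sin 39.5° = 48.53 m/s.
With up positive and y = 0 at the ground: y(t) = 65.3 + (48.53) t − 10.50 t². Setting y = 0 and taking the positive root: t = [48.53 + √(48.53² + 2·21.0·65.3)] / 21.0 = (48.53 + 71.40) / 21.0 = 5.711 s.
At impact: v_y = v_y0 − g t = −71.40 m/s; vₓ = 58.87 m/s.
Angle below horizontal: arctan(|v_y|/vₓ) = arctan(71.40/58.87) = 50.49°.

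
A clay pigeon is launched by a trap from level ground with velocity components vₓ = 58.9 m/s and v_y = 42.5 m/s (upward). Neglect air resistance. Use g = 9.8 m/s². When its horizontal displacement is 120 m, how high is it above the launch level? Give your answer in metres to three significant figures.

Time to reach x = 120 m: t = x/vₓ = 120/58.90 = 2.037 s.
Height: y = v_y0 t − ½ g t² = 42.50 × 2.037 − 4.900 × 2.037² = 86.59 − 20.34 = 66.25 m.

66.2 m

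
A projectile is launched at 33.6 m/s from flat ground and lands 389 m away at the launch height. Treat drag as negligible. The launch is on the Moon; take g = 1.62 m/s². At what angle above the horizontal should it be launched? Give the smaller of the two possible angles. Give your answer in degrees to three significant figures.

17.0°

From R = (v₀²/g) sin 2θ: sin 2θ = 1.62 × 389 / 1129.0 = 0.5582.
2θ = 33.93° or 180° − 33.93° = 146.1°, so θ = 16.97° or 73.03°.
The smaller angle is 16.97°.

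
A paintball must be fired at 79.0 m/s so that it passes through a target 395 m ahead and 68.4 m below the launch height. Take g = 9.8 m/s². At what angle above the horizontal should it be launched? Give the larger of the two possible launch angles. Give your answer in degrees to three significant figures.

Trajectory: y = x tanθ − g x² (1 + tan²θ)/(2v₀²). With x = 395, y = −68.4, v₀ = 79.0, g = 9.80:
122.5 tan²θ − 395 tanθ + (54.10) = 0.
tanθ = [395 ± √(395² − 4 × 122.5 × (54.10))] / (2 × 122.5) = (395 ± 359.9) / 245.0, giving tanθ = 0.1433 or 3.081.
θ = 8.157° or 72.02°; the larger is 72.02°.

72.0°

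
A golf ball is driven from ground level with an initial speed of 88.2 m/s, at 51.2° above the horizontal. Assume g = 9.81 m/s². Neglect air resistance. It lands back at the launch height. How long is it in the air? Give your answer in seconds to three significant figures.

vₓ = 88.20 cos 51.2° = 55.27 m/s; v_y0 = 88.20 sin 51.2° = 68.74 m/s.
Landing at launch height ⇒ T = 2 v_y0 / g = 2 × 68.74 / 9.81 = 14.01 s.

14.0 s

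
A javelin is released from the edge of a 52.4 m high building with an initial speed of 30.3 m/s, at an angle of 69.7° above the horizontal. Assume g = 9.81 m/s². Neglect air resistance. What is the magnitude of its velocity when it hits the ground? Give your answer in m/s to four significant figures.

44.12 m/s

Horizontal component vₓ = 30.30 cos 69.7° = 10.51 m/s; vertical v_y0 = 30.30 sin 69.7° = 28.42 m/s.
Vertical motion (up positive, ground at y = 0): 4.905 t² − (28.42) t − 52.4 = 0, so t = (28.42 + √(28.42² + 2·9.81·52.4)) / 9.81 = (28.42 + 42.84) / 9.81 = 7.264 s.
Vertical velocity at impact: v_y = v_y0 − g t = 28.42 − 9.81 × 7.264 = −42.84 m/s.
Speed: |v| = √(vₓ² + v_y²) = √(10.51² + 42.84²) = 44.12 m/s.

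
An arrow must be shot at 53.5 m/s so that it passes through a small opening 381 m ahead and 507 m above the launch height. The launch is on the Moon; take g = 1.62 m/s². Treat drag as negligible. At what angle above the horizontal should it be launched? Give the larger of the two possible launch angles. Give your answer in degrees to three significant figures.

Trajectory: y = x tanθ − g x² (1 + tan²θ)/(2v₀²). With x = 381, y = 507, v₀ = 53.5, g = 1.62:
41.08 tan²θ − 381 tanθ + (548.1) = 0.
tanθ = [381 ± √(381² − 4 × 41.08 × (548.1))] / (2 × 41.08) = (381 ± 234.7) / 82.16, giving tanθ = 1.780 or 7.494.
θ = 60.68° or 82.40°; the larger is 82.40°.

82.4°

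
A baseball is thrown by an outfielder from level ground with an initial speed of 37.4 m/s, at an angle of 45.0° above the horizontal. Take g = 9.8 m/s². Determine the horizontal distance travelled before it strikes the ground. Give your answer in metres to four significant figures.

142.7 m

Horizontal component vₓ = 37.40 cos 45.0° = 26.45 m/s; vertical v_y0 = 37.40 sin 45.0° = 26.45 m/s.
Flight time T = 2 v_y0 / g = 5.397 s.
Horizontal distance R = vₓ T = 26.45 × 5.397 = 142.7 m.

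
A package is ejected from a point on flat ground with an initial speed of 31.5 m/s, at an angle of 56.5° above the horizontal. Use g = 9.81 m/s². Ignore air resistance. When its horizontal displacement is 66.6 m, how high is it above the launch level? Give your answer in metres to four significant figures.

28.65 m

Horizontal component vₓ = 31.50 cos 56.5° = 17.39 m/s; vertical v_y0 = 31.50 sin 56.5° = 26.27 m/s.
Time to reach x = 66.6 m: t = x/vₓ = 66.6/17.39 = 3.831 s.
Height: y = v_y0 t − ½ g t² = 26.27 × 3.831 − 4.905 × 3.831² = 100.6 − 71.98 = 28.65 m.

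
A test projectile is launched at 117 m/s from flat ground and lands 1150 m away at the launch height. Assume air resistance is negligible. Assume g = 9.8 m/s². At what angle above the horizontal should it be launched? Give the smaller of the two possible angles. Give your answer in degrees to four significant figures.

27.71°

Level-ground range R = v₀² sin(2θ)/g ⇒ sin(2θ) = gR/v₀² = 9.80 × 1150 / 117² = 0.8233.
2θ = 55.42° or 180° − 55.42° = 124.6°, so θ = 27.71° or 62.29°.
The smaller angle is 27.71°.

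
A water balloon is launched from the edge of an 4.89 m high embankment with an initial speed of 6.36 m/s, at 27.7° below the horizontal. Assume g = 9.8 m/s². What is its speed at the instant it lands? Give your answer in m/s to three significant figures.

Horizontal component vₓ = 6.360 cos 27.7° = 5.631 m/s; vertical v_y0 = −2.956 m/s (downward).
The projectile lands when y = 4.89 + (−2.956) t − ½·9.80·t² = 0. Positive root: t = (−2.956 + √(2.956² + 2·9.80·4.89)) / 9.80 = (−2.956 + 10.23) / 9.80 = 0.7419 s.
Vertical velocity at impact: v_y = v_y0 − g t = −2.956 − 9.80 × 0.7419 = −10.23 m/s.
Speed: |v| = √(vₓ² + v_y²) = √(5.631² + 10.23²) = 11.67 m/s.

11.7 m/s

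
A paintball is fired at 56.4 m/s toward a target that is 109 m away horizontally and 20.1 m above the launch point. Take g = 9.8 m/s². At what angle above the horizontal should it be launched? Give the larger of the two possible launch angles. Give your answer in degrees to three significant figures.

Trajectory: y = x tanθ − g x² (1 + tan²θ)/(2v₀²). With x = 109, y = 20.1, v₀ = 56.4, g = 9.80:
18.30 tan²θ − 109 tanθ + (38.40) = 0.
tanθ = [109 ± √(109² − 4 × 18.30 × (38.40))] / (2 × 18.30) = (109 ± 95.24) / 36.60, giving tanθ = 0.3761 or 5.580.
θ = 20.61° or 79.84°; the larger is 79.84°.

79.8°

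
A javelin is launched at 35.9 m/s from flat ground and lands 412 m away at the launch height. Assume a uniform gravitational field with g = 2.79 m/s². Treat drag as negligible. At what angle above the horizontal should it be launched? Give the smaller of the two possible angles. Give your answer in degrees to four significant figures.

Level-ground range R = v₀² sin(2θ)/g ⇒ sin(2θ) = gR/v₀² = 2.79 × 412 / 35.9² = 0.8919.
2θ = 63.11° or 180° − 63.11° = 116.9°, so θ = 31.56° or 58.44°.
The smaller angle is 31.56°.

31.56°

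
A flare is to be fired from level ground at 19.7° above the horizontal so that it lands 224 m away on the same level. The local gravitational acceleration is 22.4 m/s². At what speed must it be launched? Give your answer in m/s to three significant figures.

Level-ground range: R = v₀² sin(2θ)/g, so v₀ = √(gR / sin 2θ).
v₀ = √(22.4 × 224 / sin 39.40°) = √(5018 / 0.6347) = √7905.1 = 88.91 m/s.

88.9 m/s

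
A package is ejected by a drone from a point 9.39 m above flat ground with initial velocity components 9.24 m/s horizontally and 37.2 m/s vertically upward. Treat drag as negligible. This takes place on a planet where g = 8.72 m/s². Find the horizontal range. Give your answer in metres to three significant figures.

81.1 m

The projectile lands when y = 9.39 + (37.20) t − ½·8.72·t² = 0. Positive root: t = (37.20 + √(37.20² + 2·8.72·9.39)) / 8.72 = (37.20 + 39.34) / 8.72 = 8.777 s.
Horizontal distance: R = vₓ t = 9.240 × 8.777 = 81.10 m.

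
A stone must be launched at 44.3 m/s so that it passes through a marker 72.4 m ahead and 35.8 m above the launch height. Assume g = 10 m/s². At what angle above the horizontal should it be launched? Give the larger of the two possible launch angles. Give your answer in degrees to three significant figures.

77.8°

Trajectory: y = x tanθ − g x² (1 + tan²θ)/(2v₀²). With x = 72.4, y = 35.8, v₀ = 44.3, g = 10.0:
13.35 tan²θ − 72.4 tanθ + (49.15) = 0.
tanθ = [72.4 ± √(72.4² − 4 × 13.35 × (49.15))] / (2 × 13.35) = (72.4 ± 51.15) / 26.71, giving tanθ = 0.7957 or 4.626.
θ = 38.51° or 77.80°; the larger is 77.80°.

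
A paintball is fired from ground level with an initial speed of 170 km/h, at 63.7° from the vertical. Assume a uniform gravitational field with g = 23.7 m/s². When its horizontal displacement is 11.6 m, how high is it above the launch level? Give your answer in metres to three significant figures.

Convert: 170 km/h = 170/3.6 = 47.22 m/s.
Components: vₓ = 47.22 sin 63.7° = 42.33 m/s, v_y0 = 47.22 cos 63.7° = 20.92 m/s.
x = vₓ t ⇒ t = 11.6/42.33 = 0.2740 s.
Height: y = v_y0 t − ½ g t² = 20.92 × 0.2740 − 11.85 × 0.2740² = 5.733 − 0.8897 = 4.843 m.

4.84 m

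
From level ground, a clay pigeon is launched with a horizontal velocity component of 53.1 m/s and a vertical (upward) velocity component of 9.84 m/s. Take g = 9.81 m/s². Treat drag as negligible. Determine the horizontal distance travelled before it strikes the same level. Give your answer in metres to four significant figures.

106.5 m

Flight time T = 2 v_y0 / g = 2.006 s.
Range: R = vₓ T = 53.10 × 2.006 = 106.5 m.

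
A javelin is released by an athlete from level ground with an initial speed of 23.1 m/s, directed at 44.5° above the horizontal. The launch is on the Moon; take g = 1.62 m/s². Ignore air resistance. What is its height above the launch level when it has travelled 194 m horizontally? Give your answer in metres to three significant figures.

Components: vₓ = 23.10 cos 44.5° = 16.48 m/s, v_y0 = 23.10 sin 44.5° = 16.19 m/s.
Time to reach x = 194 m: t = x/vₓ = 194/16.48 = 11.77 s.
Height: y = v_y0 t − ½ g t² = 16.19 × 11.77 − 0.8100 × 11.77² = 190.6 − 112.3 = 78.34 m.

78.3 m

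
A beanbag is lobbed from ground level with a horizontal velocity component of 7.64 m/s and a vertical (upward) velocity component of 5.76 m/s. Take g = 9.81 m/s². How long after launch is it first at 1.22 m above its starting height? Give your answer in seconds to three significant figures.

Set y = v_y0 t − ½ g t² = 1.22: 4.905 t² − 5.760 t + 1.22 = 0.
Quadratic formula: t = (5.760 ± √9.2412) / 9.81 = (5.760 ± 3.040) / 9.81 → t = 0.2773 s or 0.8970 s.
The first (ascending) time is 0.2773 s.

0.277 s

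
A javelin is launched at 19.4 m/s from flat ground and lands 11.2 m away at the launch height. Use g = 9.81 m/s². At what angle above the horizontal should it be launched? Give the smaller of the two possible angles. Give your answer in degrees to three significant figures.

Level-ground range R = v₀² sin(2θ)/g ⇒ sin(2θ) = gR/v₀² = 9.81 × 11.2 / 19.4² = 0.2919.
2θ = 16.97° or 180° − 16.97° = 163.0°, so θ = 8.487° or 81.51°.
The smaller angle is 8.487°.

8.49°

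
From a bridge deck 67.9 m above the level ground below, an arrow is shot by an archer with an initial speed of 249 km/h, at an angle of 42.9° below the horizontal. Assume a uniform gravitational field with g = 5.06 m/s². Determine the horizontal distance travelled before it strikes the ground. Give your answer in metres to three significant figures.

68.1 m

Convert: 249 km/h = 249/3.6 = 69.17 m/s.
vₓ = 69.17 cos 42.9° = 50.67 m/s; v_y0 = −47.08 m/s (downward).
The projectile lands when y = 67.9 + (−47.08) t − ½·5.06·t² = 0. Positive root: t = (−47.08 + √(47.08² + 2·5.06·67.9)) / 5.06 = (−47.08 + 53.89) / 5.06 = 1.345 s.
Horizontal distance: R = vₓ t = 50.67 × 1.345 = 68.14 m.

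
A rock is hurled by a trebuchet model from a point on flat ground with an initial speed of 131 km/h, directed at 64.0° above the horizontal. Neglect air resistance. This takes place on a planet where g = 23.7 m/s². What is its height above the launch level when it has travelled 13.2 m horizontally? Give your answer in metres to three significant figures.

Convert: 131 km/h = 131/3.6 = 36.39 m/s.
Resolve: vₓ = 36.39 cos 64.0° = 15.95 m/s and v_y0 = 36.39 sin 64.0° = 32.71 m/s.
Time to reach x = 13.2 m: t = x/vₓ = 13.2/15.95 = 0.8275 s.
Height: y = v_y0 t − ½ g t² = 32.71 × 0.8275 − 11.85 × 0.8275² = 27.06 − 8.114 = 18.95 m.

18.9 m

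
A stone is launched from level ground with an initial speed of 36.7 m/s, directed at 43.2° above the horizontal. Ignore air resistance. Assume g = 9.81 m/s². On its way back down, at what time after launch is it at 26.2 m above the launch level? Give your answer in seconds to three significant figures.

vₓ = 36.70 cos 43.2° = 26.75 m/s; v_y0 = 36.70 sin 43.2° = 25.12 m/s.
Height y(t) = 25.12 t − 4.905 t² = 26.2 gives 4.905 t² − 25.12 t + 26.2 = 0.
Quadratic formula: t = (25.12 ± √117.12) / 9.81 = (25.12 ± 10.82) / 9.81 → t = 1.458 s or 3.664 s.
The descending-branch root is 3.664 s.

3.66 s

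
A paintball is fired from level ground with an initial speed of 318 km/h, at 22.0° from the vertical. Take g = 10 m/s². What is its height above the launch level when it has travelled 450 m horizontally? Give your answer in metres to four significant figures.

189.1 m

Convert: 318 km/h = 318/3.6 = 88.33 m/s.
Resolve: vₓ = 88.33 sin 22.0° = 33.09 m/s and v_y0 = 88.33 cos 22.0° = 81.90 m/s.
At x = 450 m, t = x/vₓ = 450/33.09 = 13.60 s.
Height: y = v_y0 t − ½ g t² = 81.90 × 13.60 − 5.000 × 13.60² = 1114 − 924.7 = 189.1 m.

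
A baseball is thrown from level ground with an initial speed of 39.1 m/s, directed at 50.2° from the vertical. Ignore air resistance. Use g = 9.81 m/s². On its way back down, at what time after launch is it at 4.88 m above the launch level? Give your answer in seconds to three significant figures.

4.90 s

Resolve: vₓ = 39.10 sin 50.2° = 30.04 m/s and v_y0 = 39.10 cos 50.2° = 25.03 m/s.
Height y(t) = 25.03 t − 4.905 t² = 4.88 gives 4.905 t² − 25.03 t + 4.88 = 0.
t = [25.03 ± √(25.03² − 2·9.81·4.88)] / 9.81 = (25.03 ± 23.04) / 9.81, so t = 0.2031 s or t = 4.900 s.
The descending-branch root is 4.900 s.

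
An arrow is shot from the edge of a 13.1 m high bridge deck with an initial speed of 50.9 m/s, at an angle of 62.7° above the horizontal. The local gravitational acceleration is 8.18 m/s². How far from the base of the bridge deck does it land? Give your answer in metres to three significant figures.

Components: vₓ = 50.90 cos 62.7° = 23.35 m/s, v_y0 = 50.90 sin 62.7° = 45.23 m/s.
The projectile lands when y = 13.1 + (45.23) t − ½·8.18·t² = 0. Positive root: t = (45.23 + √(45.23² + 2·8.18·13.1)) / 8.18 = (45.23 + 47.54) / 8.18 = 11.34 s.
Horizontal distance: R = vₓ t = 23.35 × 11.34 = 264.8 m.

265 m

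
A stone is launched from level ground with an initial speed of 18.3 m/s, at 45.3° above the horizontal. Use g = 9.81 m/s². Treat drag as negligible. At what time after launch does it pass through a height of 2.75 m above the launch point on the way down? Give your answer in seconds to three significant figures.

2.42 s

Components: vₓ = 18.30 cos 45.3° = 12.87 m/s, v_y0 = 18.30 sin 45.3° = 13.01 m/s.
Height y(t) = 13.01 t − 4.905 t² = 2.75 gives 4.905 t² − 13.01 t + 2.75 = 0.
t = [13.01 ± √(13.01² − 2·9.81·2.75)] / 9.81 = (13.01 ± 10.74) / 9.81, so t = 0.2316 s or t = 2.420 s.
The descending-branch root is 2.420 s.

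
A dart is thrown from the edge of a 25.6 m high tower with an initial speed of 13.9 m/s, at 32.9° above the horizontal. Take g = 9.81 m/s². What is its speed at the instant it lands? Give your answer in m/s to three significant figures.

Horizontal component vₓ = 13.90 cos 32.9° = 11.67 m/s; vertical v_y0 = 13.90 sin 32.9° = 7.550 m/s.
Vertical motion (up positive, ground at y = 0): 4.905 t² − (7.550) t − 25.6 = 0, so t = (7.550 + √(7.550² + 2·9.81·25.6)) / 9.81 = (7.550 + 23.65) / 9.81 = 3.180 s.
Vertical velocity at impact: v_y = v_y0 − g t = 7.550 − 9.81 × 3.180 = −23.65 m/s.
Speed: |v| = √(vₓ² + v_y²) = √(11.67² + 23.65²) = 26.37 m/s.

26.4 m/s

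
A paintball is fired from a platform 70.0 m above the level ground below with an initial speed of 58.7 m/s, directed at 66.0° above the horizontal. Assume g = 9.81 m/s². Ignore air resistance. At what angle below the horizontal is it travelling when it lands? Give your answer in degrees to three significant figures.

69.9°

vₓ = 58.70 cos 66.0° = 23.88 m/s; v_y0 = 58.70 sin 66.0° = 53.63 m/s.
The projectile lands when y = 70.0 + (53.63) t − ½·9.81·t² = 0. Positive root: t = (53.63 + √(53.63² + 2·9.81·70.0)) / 9.81 = (53.63 + 65.18) / 9.81 = 12.11 s.
At impact: v_y = v_y0 − g t = −65.18 m/s; vₓ = 23.88 m/s.
Angle below horizontal: arctan(|v_y|/vₓ) = arctan(65.18/23.88) = 69.88°.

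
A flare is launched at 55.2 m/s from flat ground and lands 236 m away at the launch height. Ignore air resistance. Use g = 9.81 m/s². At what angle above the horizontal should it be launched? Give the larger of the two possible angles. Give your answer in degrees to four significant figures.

Level-ground range R = v₀² sin(2θ)/g ⇒ sin(2θ) = gR/v₀² = 9.81 × 236 / 55.2² = 0.7598.
2θ = 49.45° or 180° − 49.45° = 130.6°, so θ = 24.72° or 65.28°.
The larger angle is 65.28°.

65.28°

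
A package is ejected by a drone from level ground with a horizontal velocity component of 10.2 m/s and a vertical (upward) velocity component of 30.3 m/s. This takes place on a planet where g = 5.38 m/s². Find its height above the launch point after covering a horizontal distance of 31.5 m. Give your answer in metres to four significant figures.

67.92 m

x = vₓ t ⇒ t = 31.5/10.20 = 3.088 s.
Height: y = v_y0 t − ½ g t² = 30.30 × 3.088 − 2.690 × 3.088² = 93.57 − 25.66 = 67.92 m.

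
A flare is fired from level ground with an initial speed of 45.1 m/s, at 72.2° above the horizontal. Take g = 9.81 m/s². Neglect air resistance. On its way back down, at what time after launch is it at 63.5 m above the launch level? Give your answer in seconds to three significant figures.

Components: vₓ = 45.10 cos 72.2° = 13.79 m/s, v_y0 = 45.10 sin 72.2° = 42.94 m/s.
Height y(t) = 42.94 t − 4.905 t² = 63.5 gives 4.905 t² − 42.94 t + 63.5 = 0.
t = [42.94 ± √(42.94² − 2·9.81·63.5)] / 9.81 = (42.94 ± 24.46) / 9.81, so t = 1.884 s or t = 6.870 s.
The descending-branch root is 6.870 s.

6.87 s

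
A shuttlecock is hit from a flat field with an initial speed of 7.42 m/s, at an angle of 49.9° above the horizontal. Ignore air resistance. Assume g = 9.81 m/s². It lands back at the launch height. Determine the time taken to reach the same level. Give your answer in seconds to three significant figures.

1.16 s

vₓ = 7.420 cos 49.9° = 4.779 m/s; v_y0 = 7.420 sin 49.9° = 5.676 m/s.
Time of flight on level ground: T = 2 v_y0 / g = 2 × 5.676 / 9.81 = 1.157 s.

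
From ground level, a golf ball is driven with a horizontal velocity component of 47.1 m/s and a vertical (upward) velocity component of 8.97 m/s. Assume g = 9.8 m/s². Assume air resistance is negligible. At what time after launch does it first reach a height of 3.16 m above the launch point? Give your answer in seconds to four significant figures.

0.4761 s

Height y(t) = 8.970 t − 4.900 t² = 3.16 gives 4.900 t² − 8.970 t + 3.16 = 0.
Quadratic formula: t = (8.970 ± √18.525) / 9.80 = (8.970 ± 4.304) / 9.80 → t = 0.4761 s or 1.354 s.
The first (ascending) time is 0.4761 s.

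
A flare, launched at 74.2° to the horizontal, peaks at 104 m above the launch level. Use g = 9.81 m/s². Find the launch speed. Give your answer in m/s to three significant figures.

46.9 m/s

At the peak v_y = 0, so v_y0 = √(2gH) = √(2 × 9.81 × 104) = 45.17 m/s.
v_y0 = v₀ sin θ ⇒ v₀ = 45.17 / sin 74.2° = 46.95 m/s.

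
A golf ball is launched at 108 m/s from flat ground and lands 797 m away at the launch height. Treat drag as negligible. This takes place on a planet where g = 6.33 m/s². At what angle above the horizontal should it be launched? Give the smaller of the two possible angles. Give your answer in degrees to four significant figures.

12.81°

Level-ground range R = v₀² sin(2θ)/g ⇒ sin(2θ) = gR/v₀² = 6.33 × 797 / 108² = 0.4325.
2θ = 25.63° or 180° − 25.63° = 154.4°, so θ = 12.81° or 77.19°.
The smaller angle is 12.81°.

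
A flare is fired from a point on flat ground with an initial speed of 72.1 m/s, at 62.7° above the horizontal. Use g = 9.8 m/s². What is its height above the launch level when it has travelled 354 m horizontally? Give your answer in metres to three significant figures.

124 m

Resolve: vₓ = 72.10 cos 62.7° = 33.07 m/s and v_y0 = 72.10 sin 62.7° = 64.07 m/s.
At x = 354 m, t = x/vₓ = 354/33.07 = 10.71 s.
Height: y = v_y0 t − ½ g t² = 64.07 × 10.71 − 4.900 × 10.71² = 685.9 − 561.5 = 124.3 m.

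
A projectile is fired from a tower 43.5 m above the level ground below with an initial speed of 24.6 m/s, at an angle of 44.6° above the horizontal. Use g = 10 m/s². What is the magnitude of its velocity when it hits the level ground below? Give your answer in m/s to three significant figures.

vₓ = 24.60 cos 44.6° = 17.52 m/s; v_y0 = 24.60 sin 44.6° = 17.27 m/s.
With up positive and y = 0 at the ground: y(t) = 43.5 + (17.27) t − 5.000 t². Setting y = 0 and taking the positive root: t = [17.27 + √(17.27² + 2·10.0·43.5)] / 10.0 = (17.27 + 34.18) / 10.0 = 5.145 s.
Vertical velocity at impact: v_y = v_y0 − g t = 17.27 − 10.0 × 5.145 = −34.18 m/s.
Speed: |v| = √(vₓ² + v_y²) = √(17.52² + 34.18²) = 38.41 m/s.

38.4 m/s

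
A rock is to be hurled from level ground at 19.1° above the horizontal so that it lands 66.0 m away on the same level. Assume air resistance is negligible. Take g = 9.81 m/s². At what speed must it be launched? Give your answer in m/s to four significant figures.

Level-ground range: R = v₀² sin(2θ)/g, so v₀ = √(gR / sin 2θ).
v₀ = √(9.81 × 66.0 / sin 38.20°) = √(647.5 / 0.6184) = √1047.0 = 32.36 m/s.

32.36 m/s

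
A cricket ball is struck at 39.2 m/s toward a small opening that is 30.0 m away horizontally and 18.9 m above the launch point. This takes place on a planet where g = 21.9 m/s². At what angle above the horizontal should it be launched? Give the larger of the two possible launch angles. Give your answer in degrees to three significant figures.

Trajectory: y = x tanθ − g x² (1 + tan²θ)/(2v₀²). With x = 30.0, y = 18.9, v₀ = 39.2, g = 21.9:
6.413 tan²θ − 30.0 tanθ + (25.31) = 0.
tanθ = [30.0 ± √(30.0² − 4 × 6.413 × (25.31))] / (2 × 6.413) = (30.0 ± 15.83) / 12.83, giving tanθ = 1.105 or 3.573.
θ = 47.85° or 74.36°; the larger is 74.36°.

74.4°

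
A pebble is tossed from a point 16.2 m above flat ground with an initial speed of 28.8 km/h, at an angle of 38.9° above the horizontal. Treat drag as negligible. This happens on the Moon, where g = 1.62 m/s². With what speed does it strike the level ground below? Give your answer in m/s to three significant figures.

Convert: 28.8 km/h = 28.8/3.6 = 8.000 m/s.
Horizontal component vₓ = 8.000 cos 38.9° = 6.226 m/s; vertical v_y0 = 8.000 sin 38.9° = 5.024 m/s.
The projectile lands when y = 16.2 + (5.024) t − ½·1.62·t² = 0. Positive root: t = (5.024 + √(5.024² + 2·1.62·16.2)) / 1.62 = (5.024 + 8.816) / 1.62 = 8.543 s.
Vertical velocity at impact: v_y = v_y0 − g t = 5.024 − 1.62 × 8.543 = −8.816 m/s.
Speed: |v| = √(vₓ² + v_y²) = √(6.226² + 8.816²) = 10.79 m/s.

10.8 m/s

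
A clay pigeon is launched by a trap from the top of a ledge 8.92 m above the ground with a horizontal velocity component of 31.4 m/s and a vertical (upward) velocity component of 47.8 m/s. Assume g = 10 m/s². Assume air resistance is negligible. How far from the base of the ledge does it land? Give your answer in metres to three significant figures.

306 m

Vertical motion (up positive, ground at y = 0): 5.000 t² − (47.80) t − 8.92 = 0, so t = (47.80 + √(47.80² + 2·10.0·8.92)) / 10.0 = (47.80 + 49.63) / 10.0 = 9.743 s.
Horizontal distance: R = vₓ t = 31.40 × 9.743 = 305.9 m.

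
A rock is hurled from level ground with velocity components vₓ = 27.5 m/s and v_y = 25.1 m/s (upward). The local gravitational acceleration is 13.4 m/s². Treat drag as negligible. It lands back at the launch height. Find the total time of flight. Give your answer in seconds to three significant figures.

Time of flight on level ground: T = 2 v_y0 / g = 2 × 25.10 / 13.4 = 3.746 s.

3.75 s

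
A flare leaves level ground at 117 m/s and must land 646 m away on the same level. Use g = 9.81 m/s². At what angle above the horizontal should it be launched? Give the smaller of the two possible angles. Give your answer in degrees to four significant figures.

13.79°

From R = (v₀²/g) sin 2θ: sin 2θ = 9.81 × 646 / 13689 = 0.4629.
2θ = 27.58° or 180° − 27.58° = 152.4°, so θ = 13.79° or 76.21°.
The smaller angle is 13.79°.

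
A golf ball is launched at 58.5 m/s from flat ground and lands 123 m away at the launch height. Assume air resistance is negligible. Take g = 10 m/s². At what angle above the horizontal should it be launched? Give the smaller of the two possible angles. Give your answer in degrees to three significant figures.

R = v₀² sin 2θ / g gives sin 2θ = gR/v₀² = 10.0·123/58.5² = 0.3594.
2θ = 21.06° or 180° − 21.06° = 158.9°, so θ = 10.53° or 79.47°.
The smaller angle is 10.53°.

10.5°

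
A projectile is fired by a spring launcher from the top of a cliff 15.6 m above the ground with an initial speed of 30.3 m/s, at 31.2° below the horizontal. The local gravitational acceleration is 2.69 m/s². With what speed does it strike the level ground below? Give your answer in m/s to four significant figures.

31.65 m/s

Components: vₓ = 30.30 cos 31.2° = 25.92 m/s, v_y0 = −15.70 m/s (downward).
With up positive and y = 0 at the ground: y(t) = 15.6 + (−15.70) t − 1.345 t². Setting y = 0 and taking the positive root: t = [−15.70 + √(15.70² + 2·2.69·15.6)] / 2.69 = (−15.70 + 18.17) / 2.69 = 0.9212 s.
Vertical velocity at impact: v_y = v_y0 − g t = −15.70 − 2.69 × 0.9212 = −18.17 m/s.
Speed: |v| = √(vₓ² + v_y²) = √(25.92² + 18.17²) = 31.65 m/s.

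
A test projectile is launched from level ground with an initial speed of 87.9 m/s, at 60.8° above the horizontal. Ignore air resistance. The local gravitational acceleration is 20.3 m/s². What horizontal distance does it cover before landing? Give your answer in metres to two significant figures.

Horizontal component vₓ = 87.90 cos 60.8° = 42.88 m/s; vertical v_y0 = 87.90 sin 60.8° = 76.73 m/s.
Time aloft: T = 2 v_y0 / g = 2 × 76.73 / 20.3 = 7.560 s.
Range: R = vₓ T = 42.88 × 7.560 = 324.2 m.

320 m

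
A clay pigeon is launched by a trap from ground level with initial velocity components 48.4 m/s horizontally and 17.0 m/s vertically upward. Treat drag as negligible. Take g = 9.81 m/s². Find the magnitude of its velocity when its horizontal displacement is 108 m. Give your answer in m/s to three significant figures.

x = vₓ t ⇒ t = 108/48.40 = 2.231 s.
Vertical velocity there: v_y = v_y0 − g t = 17.00 − 9.81 × 2.231 = −4.890 m/s.
Speed: √(vₓ² + v_y²) = √(48.40² + 4.890²) = 48.65 m/s.

48.6 m/s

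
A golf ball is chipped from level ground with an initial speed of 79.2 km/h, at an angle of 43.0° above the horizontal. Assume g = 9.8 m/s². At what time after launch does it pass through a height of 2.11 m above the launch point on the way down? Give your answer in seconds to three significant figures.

2.91 s

Convert: 79.2 km/h = 79.2/3.6 = 22.00 m/s.
Horizontal component vₓ = 22.00 cos 43.0° = 16.09 m/s; vertical v_y0 = 22.00 sin 43.0° = 15.00 m/s.
Set y = v_y0 t − ½ g t² = 2.11: 4.900 t² − 15.00 t + 2.11 = 0.
t = [15.00 ± √(15.00² − 2·9.80·2.11)] / 9.80 = (15.00 ± 13.56) / 9.80, so t = 0.1478 s or t = 2.914 s.
The descending-branch root is 2.914 s.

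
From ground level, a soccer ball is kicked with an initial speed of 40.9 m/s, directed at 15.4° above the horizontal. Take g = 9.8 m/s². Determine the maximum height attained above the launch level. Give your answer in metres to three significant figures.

6.02 m

vₓ = 40.90 cos 15.4° = 39.43 m/s; v_y0 = 40.90 sin 15.4° = 10.86 m/s.
Peak height H = v_y0² / (2g) = 117.97 / 19.60 = 6.019 m.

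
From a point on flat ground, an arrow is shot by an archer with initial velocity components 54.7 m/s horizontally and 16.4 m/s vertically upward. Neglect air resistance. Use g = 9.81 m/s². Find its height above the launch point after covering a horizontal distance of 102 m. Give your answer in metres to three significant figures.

13.5 m

At x = 102 m, t = x/vₓ = 102/54.70 = 1.865 s.
Height: y = v_y0 t − ½ g t² = 16.40 × 1.865 − 4.905 × 1.865² = 30.58 − 17.06 = 13.53 m.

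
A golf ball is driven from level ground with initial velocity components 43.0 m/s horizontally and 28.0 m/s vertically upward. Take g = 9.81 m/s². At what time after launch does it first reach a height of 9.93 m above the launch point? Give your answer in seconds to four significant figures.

0.3799 s

Height y(t) = 28.00 t − 4.905 t² = 9.93 gives 4.905 t² − 28.00 t + 9.93 = 0.
Quadratic formula: t = (28.00 ± √589.17) / 9.81 = (28.00 ± 24.27) / 9.81 → t = 0.3799 s or 5.329 s.
The first (ascending) time is 0.3799 s.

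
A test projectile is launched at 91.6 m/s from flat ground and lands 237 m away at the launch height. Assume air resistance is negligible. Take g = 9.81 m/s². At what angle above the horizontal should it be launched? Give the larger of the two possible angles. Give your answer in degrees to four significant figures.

81.96°

Level-ground range R = v₀² sin(2θ)/g ⇒ sin(2θ) = gR/v₀² = 9.81 × 237 / 91.6² = 0.2771.
2θ = 16.09° or 180° − 16.09° = 163.9°, so θ = 8.043° or 81.96°.
The larger angle is 81.96°.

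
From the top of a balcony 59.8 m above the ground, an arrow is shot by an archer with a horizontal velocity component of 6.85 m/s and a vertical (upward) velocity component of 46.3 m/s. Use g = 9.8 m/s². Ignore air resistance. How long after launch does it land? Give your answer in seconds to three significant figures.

10.6 s

With up positive and y = 0 at the ground: y(t) = 59.8 + (46.30) t − 4.900 t². Setting y = 0 and taking the positive root: t = [46.30 + √(46.30² + 2·9.80·59.8)] / 9.80 = (46.30 + 57.58) / 9.80 = 10.60 s.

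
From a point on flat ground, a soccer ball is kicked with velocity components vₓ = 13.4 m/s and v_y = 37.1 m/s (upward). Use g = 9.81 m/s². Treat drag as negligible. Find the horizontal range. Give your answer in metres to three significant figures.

Flight time T = 2 v_y0 / g = 7.564 s.
Range: R = vₓ T = 13.40 × 7.564 = 101.4 m.

101 m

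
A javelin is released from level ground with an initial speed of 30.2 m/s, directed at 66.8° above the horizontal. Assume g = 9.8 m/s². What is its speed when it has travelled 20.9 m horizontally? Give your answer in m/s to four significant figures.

15.90 m/s

Resolve: vₓ = 30.20 cos 66.8° = 11.90 m/s and v_y0 = 30.20 sin 66.8° = 27.76 m/s.
At x = 20.9 m, t = x/vₓ = 20.9/11.90 = 1.757 s.
Vertical velocity there: v_y = v_y0 − g t = 27.76 − 9.80 × 1.757 = 10.54 m/s.
Speed: √(vₓ² + v_y²) = √(11.90² + 10.54²) = 15.90 m/s.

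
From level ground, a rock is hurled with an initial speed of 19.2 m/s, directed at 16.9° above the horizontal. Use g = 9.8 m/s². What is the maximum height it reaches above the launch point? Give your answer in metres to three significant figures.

Components: vₓ = 19.20 cos 16.9° = 18.37 m/s, v_y0 = 19.20 sin 16.9° = 5.581 m/s.
At the apex v_y = 0, so H = v_y0²/(2g) = 5.581²/19.60 = 1.589 m.

1.59 m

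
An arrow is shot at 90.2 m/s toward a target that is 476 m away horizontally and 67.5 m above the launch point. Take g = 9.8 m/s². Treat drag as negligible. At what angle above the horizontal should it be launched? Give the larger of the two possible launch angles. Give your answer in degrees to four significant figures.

Trajectory: y = x tanθ − g x² (1 + tan²θ)/(2v₀²). With x = 476, y = 67.5, v₀ = 90.2, g = 9.80:
136.5 tan²θ − 476 tanθ + (204.0) = 0.
tanθ = [476 ± √(476² − 4 × 136.5 × (204.0))] / (2 × 136.5) = (476 ± 339.5) / 272.9, giving tanθ = 0.5002 or 2.988.
θ = 26.57° or 71.50°; the larger is 71.50°.

71.50°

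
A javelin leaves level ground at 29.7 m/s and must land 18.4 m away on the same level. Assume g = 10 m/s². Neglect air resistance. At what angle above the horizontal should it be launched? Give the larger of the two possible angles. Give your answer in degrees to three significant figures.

Level-ground range R = v₀² sin(2θ)/g ⇒ sin(2θ) = gR/v₀² = 10.0 × 18.4 / 29.7² = 0.2086.
2θ = 12.04° or 180° − 12.04° = 168.0°, so θ = 6.020° or 83.98°.
The larger angle is 83.98°.

84.0°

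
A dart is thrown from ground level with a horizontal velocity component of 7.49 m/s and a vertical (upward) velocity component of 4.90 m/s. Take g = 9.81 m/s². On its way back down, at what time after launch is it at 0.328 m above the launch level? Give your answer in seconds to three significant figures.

0.927 s

Set y = v_y0 t − ½ g t² = 0.328: 4.905 t² − 4.900 t + 0.328 = 0.
Quadratic formula: t = (4.900 ± √17.575) / 9.81 = (4.900 ± 4.192) / 9.81 → t = 0.07215 s or 0.9268 s.
The descending-branch root is 0.9268 s.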